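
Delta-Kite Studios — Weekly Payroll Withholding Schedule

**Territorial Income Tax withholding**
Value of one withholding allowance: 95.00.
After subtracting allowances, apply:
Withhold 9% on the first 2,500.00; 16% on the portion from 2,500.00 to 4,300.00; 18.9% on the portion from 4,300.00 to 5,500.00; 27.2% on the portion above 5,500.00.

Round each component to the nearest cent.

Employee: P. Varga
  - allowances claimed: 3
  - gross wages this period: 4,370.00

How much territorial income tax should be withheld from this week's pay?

Territorial Income Tax: taxable = 4,370.00 − 3×95.00 = 4,085.00
  225.00 + 16% × (4,085.00 − 2,500.00) = 225.00 + 16% × 1,585.00 = 478.60

478.60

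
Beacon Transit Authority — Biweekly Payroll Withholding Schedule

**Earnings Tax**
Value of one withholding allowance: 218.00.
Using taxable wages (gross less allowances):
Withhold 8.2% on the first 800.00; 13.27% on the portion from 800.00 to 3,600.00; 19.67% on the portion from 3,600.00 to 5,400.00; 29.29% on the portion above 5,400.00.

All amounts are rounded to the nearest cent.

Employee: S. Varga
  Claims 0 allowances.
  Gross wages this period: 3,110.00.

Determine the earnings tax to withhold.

372.14

Earnings Tax: taxable = 3,110.00
  65.60 + 13.27% × (3,110.00 − 800.00) = 65.60 + 13.27% × 2,310.00 = 372.14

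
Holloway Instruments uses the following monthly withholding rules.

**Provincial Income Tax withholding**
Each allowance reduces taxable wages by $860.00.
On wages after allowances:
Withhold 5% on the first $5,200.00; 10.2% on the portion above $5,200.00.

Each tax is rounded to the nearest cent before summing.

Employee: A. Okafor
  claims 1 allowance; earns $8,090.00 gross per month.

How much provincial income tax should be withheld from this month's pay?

Provincial Income Tax: taxable = $8,090.00 − 1×$860.00 = $7,230.00
  $260.00 + 10.2% × ($7,230.00 − $5,200.00) = $260.00 + 10.2% × $2,030.00 = $467.06

$467.06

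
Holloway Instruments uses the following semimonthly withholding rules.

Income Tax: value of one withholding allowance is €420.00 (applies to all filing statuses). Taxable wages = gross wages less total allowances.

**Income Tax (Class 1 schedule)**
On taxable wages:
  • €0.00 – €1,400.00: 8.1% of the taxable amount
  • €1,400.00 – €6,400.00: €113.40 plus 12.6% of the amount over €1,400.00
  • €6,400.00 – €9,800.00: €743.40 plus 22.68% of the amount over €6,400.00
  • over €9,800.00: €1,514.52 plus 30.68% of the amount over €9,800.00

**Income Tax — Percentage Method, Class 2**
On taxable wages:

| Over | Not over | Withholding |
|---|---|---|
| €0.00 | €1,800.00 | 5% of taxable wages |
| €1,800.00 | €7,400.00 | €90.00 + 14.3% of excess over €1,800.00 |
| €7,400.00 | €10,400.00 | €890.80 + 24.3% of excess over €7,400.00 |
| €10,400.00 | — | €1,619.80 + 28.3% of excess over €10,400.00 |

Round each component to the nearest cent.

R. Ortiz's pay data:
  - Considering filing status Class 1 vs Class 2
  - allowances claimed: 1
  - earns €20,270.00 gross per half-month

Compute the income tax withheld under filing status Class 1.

Income Tax (Class 1): taxable = €20,270.00 − 1×€420.00 = €19,850.00
  €1,514.52 + 30.68% × (€19,850.00 − €9,800.00) = €1,514.52 + 30.68% × €10,050.00 = €4,597.86

€4,597.86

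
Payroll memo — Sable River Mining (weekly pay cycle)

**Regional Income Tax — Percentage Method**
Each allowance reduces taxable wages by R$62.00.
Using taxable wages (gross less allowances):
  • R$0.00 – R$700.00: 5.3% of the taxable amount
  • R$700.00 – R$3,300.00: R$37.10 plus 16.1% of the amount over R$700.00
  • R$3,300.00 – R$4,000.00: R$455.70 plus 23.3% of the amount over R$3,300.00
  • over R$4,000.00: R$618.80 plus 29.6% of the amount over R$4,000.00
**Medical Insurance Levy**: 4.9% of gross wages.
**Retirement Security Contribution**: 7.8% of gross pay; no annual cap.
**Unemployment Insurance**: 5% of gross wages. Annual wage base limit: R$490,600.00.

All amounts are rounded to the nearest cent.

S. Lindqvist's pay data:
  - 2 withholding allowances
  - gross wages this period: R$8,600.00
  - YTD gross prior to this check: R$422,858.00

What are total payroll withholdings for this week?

R$3,465.90

Regional Income Tax: taxable = R$8,600.00 − 2×R$62.00 = R$8,476.00
  R$618.80 + 29.6% × (R$8,476.00 − R$4,000.00) = R$618.80 + 29.6% × R$4,476.00 = R$1,943.70
Medical Insurance Levy: 4.9% × R$8,600.00 = R$421.40
Retirement Security Contribution: 7.8% × R$8,600.00 = R$670.80
Unemployment Insurance: 5% × R$8,600.00 = R$430.00
Total: R$1,943.70 + R$421.40 + R$670.80 + R$430.00 = R$3,465.90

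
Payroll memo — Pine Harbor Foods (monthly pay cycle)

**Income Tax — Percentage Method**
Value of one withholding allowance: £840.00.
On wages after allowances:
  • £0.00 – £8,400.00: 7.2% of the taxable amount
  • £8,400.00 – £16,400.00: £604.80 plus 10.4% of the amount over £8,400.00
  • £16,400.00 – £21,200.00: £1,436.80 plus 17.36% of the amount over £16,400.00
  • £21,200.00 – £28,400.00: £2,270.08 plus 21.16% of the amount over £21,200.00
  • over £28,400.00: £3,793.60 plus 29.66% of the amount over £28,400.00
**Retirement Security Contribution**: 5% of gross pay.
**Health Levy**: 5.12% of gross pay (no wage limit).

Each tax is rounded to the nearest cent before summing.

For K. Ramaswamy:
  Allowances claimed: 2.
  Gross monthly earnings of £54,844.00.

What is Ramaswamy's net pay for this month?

Income Tax: taxable = £54,844.00 − 2×£840.00 = £53,164.00
  £3,793.60 + 29.66% × (£53,164.00 − £28,400.00) = £3,793.60 + 29.66% × £24,764.00 = £11,138.60
Retirement Security Contribution: 5% × £54,844.00 = £2,742.20
Health Levy: 5.12% × £54,844.00 = £2,808.01
Total withheld: £11,138.60 + £2,742.20 + £2,808.01 = £16,688.81
Net pay: £54,844.00 − £16,688.81 = £38,155.19

£38,155.19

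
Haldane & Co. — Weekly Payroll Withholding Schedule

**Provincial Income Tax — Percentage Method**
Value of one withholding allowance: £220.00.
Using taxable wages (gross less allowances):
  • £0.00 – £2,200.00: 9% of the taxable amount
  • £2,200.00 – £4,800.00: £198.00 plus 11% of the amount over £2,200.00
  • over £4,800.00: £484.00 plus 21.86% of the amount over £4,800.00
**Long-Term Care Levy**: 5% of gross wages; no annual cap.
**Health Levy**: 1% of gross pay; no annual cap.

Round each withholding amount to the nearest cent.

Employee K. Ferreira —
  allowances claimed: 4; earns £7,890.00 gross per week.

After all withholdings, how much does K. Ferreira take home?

£6,449.49

Provincial Income Tax: taxable = £7,890.00 − 4×£220.00 = £7,010.00
  £484.00 + 21.86% × (£7,010.00 − £4,800.00) = £484.00 + 21.86% × £2,210.00 = £967.11
Long-Term Care Levy: 5% × £7,890.00 = £394.50
Health Levy: 1% × £7,890.00 = £78.90
Total withheld: £967.11 + £394.50 + £78.90 = £1,440.51
Net pay: £7,890.00 − £1,440.51 = £6,449.49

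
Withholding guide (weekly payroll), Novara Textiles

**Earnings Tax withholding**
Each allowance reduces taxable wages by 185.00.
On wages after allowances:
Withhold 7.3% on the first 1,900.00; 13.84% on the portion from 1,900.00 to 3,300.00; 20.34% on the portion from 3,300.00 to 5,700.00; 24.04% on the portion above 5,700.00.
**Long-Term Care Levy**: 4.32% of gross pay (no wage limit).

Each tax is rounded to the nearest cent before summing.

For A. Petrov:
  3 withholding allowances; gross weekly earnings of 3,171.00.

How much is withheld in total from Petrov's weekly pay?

Earnings Tax: taxable = 3,171.00 − 3×185.00 = 2,616.00
  138.70 + 13.84% × (2,616.00 − 1,900.00) = 138.70 + 13.84% × 716.00 = 237.79
Long-Term Care Levy: 4.32% × 3,171.00 = 136.99
Total: 237.79 + 136.99 = 374.78

374.78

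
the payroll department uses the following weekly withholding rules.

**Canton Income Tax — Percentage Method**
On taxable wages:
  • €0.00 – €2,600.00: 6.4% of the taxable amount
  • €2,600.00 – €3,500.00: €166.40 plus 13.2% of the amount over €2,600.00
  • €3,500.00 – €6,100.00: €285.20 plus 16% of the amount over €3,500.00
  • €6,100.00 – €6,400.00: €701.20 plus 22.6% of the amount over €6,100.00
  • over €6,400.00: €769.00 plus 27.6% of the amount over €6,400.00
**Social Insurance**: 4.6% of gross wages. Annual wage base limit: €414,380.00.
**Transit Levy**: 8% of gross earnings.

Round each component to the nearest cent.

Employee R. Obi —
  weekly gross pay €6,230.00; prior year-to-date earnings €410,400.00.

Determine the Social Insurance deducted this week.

Social Insurance: cap €414,380.00 − YTD €410,400.00 = €3,980.00 subject; 4.6% × €3,980.00 = €183.08

€183.08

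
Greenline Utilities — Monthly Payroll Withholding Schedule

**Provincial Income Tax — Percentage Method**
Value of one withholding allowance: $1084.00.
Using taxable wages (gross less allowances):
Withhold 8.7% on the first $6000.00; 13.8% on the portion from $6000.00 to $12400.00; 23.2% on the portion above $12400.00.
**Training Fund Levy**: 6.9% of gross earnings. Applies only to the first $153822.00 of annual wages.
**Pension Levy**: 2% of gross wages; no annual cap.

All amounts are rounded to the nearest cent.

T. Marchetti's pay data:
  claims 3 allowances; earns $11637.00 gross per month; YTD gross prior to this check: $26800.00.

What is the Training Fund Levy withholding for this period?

Training Fund Levy: 6.9% × $11637.00 = $802.95

$802.95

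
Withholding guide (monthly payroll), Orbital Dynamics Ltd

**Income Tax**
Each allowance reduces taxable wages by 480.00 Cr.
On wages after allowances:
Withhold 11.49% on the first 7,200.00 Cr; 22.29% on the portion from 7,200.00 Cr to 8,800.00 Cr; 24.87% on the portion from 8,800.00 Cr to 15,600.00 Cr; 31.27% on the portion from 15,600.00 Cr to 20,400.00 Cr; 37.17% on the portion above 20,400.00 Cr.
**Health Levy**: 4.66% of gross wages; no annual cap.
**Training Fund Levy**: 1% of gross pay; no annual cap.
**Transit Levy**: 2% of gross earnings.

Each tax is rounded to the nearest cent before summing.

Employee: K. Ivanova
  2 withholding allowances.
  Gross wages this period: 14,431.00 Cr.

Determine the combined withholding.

3,451.01 Cr

Income Tax: taxable = 14,431.00 Cr − 2×480.00 Cr = 13,471.00 Cr
  1,183.92 Cr + 24.87% × (13,471.00 Cr − 8,800.00 Cr) = 1,183.92 Cr + 24.87% × 4,671.00 Cr = 2,345.60 Cr
Health Levy: 4.66% × 14,431.00 Cr = 672.48 Cr
Training Fund Levy: 1% × 14,431.00 Cr = 144.31 Cr
Transit Levy: 2% × 14,431.00 Cr = 288.62 Cr
Total: 2,345.60 Cr + 672.48 Cr + 144.31 Cr + 288.62 Cr = 3,451.01 Cr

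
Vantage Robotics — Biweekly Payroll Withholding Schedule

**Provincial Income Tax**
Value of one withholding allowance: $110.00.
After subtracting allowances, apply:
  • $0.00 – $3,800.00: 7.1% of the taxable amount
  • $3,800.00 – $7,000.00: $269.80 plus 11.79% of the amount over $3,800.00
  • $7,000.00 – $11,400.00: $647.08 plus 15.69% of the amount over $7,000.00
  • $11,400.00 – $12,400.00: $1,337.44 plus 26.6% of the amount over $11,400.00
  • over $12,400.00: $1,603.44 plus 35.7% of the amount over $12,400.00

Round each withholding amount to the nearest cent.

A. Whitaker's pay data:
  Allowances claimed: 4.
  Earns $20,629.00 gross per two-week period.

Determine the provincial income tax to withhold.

$4,384.11

Provincial Income Tax: taxable = $20,629.00 − 4×$110.00 = $20,189.00
  $1,603.44 + 35.7% × ($20,189.00 − $12,400.00) = $1,603.44 + 35.7% × $7,789.00 = $4,384.11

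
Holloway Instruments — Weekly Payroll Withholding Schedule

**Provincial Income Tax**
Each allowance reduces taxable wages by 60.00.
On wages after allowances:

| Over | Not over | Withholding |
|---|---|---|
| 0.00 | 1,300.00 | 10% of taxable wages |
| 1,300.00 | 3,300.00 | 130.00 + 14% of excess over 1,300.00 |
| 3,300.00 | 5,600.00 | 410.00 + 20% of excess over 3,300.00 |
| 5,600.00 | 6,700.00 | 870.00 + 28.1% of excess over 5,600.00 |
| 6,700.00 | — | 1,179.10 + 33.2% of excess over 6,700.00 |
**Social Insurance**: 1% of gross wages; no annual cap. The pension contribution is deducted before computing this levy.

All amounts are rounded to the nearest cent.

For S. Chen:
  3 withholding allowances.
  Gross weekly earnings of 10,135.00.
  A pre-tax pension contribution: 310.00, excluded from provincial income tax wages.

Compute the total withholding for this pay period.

2,255.09

Provincial Income Tax: taxable = 10,135.00 − 310.00 − 3×60.00 = 9,645.00
  1,179.10 + 33.2% × (9,645.00 − 6,700.00) = 1,179.10 + 33.2% × 2,945.00 = 2,156.84
Social Insurance: 1% × 9,825.00 = 98.25
Total: 2,156.84 + 98.25 = 2,255.09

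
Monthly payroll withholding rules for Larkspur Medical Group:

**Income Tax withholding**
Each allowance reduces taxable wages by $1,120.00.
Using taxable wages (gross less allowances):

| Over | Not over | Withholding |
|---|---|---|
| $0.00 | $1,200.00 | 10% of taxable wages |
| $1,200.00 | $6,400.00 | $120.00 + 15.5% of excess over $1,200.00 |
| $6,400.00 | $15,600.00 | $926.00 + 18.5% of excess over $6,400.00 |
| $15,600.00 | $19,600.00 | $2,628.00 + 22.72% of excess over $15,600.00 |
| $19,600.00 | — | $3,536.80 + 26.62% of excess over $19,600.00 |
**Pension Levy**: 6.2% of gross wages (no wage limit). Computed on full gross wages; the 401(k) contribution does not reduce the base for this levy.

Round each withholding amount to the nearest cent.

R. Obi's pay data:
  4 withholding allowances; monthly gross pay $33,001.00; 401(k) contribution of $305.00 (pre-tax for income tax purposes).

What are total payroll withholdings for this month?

$7,876.44

Income Tax: taxable = $33,001.00 − $305.00 − 4×$1,120.00 = $28,216.00
  $3,536.80 + 26.62% × ($28,216.00 − $19,600.00) = $3,536.80 + 26.62% × $8,616.00 = $5,830.38
Pension Levy: 6.2% × $33,001.00 = $2,046.06
Total: $5,830.38 + $2,046.06 = $7,876.44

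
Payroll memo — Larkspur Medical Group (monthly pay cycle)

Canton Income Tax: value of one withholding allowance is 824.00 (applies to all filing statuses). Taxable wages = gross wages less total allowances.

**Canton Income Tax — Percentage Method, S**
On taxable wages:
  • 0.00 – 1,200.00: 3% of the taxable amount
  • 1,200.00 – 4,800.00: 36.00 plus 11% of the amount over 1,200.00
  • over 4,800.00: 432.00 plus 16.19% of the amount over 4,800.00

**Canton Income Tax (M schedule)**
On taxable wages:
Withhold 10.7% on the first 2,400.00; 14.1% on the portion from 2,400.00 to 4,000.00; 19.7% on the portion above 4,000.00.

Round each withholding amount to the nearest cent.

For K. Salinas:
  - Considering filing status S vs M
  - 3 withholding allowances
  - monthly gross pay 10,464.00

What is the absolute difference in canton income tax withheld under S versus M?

Canton Income Tax (S): taxable = 10,464.00 − 3×824.00 = 7,992.00
  432.00 + 16.19% × (7,992.00 − 4,800.00) = 432.00 + 16.19% × 3,192.00 = 948.78
Canton Income Tax (M): taxable = 10,464.00 − 3×824.00 = 7,992.00
  482.40 + 19.7% × (7,992.00 − 4,000.00) = 482.40 + 19.7% × 3,992.00 = 1,268.82
Difference: |948.78 − 1,268.82| = 320.04 (higher under M)

320.04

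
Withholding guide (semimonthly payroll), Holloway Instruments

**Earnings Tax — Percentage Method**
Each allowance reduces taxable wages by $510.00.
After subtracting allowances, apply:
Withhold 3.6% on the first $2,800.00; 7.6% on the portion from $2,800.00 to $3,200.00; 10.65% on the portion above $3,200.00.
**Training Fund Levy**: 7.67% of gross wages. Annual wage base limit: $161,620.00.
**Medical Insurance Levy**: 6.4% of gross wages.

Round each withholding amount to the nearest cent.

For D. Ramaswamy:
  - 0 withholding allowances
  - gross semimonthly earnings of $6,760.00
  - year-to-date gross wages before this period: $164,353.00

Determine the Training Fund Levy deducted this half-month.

Training Fund Levy: YTD $164,353.00 ≥ cap $161,620.00 → $0.00

$0.00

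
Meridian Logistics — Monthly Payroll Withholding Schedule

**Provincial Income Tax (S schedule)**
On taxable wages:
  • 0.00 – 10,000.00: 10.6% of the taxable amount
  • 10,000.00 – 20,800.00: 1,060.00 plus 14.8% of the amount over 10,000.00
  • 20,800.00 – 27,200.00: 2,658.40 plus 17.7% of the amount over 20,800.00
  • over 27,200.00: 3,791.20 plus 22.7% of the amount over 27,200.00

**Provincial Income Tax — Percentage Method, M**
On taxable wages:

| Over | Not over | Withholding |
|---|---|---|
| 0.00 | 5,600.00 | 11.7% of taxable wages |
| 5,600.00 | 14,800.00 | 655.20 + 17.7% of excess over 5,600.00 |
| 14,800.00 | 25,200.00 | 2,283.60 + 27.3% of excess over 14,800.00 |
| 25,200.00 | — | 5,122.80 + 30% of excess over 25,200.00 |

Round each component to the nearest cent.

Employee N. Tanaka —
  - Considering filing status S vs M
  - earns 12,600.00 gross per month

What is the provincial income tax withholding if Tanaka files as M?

Provincial Income Tax (M): taxable = 12,600.00
  655.20 + 17.7% × (12,600.00 − 5,600.00) = 655.20 + 17.7% × 7,000.00 = 1,894.20

1,894.20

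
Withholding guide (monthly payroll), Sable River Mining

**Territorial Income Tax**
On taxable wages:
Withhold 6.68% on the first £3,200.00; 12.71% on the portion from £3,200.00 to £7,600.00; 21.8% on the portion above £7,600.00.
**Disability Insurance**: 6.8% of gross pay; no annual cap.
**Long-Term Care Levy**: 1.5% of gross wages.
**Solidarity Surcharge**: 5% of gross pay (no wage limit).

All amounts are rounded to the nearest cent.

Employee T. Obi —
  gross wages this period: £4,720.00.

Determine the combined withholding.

Territorial Income Tax: taxable = £4,720.00
  £213.76 + 12.71% × (£4,720.00 − £3,200.00) = £213.76 + 12.71% × £1,520.00 = £406.95
Disability Insurance: 6.8% × £4,720.00 = £320.96
Long-Term Care Levy: 1.5% × £4,720.00 = £70.80
Solidarity Surcharge: 5% × £4,720.00 = £236.00
Total: £406.95 + £320.96 + £70.80 + £236.00 = £1,034.71

£1,034.71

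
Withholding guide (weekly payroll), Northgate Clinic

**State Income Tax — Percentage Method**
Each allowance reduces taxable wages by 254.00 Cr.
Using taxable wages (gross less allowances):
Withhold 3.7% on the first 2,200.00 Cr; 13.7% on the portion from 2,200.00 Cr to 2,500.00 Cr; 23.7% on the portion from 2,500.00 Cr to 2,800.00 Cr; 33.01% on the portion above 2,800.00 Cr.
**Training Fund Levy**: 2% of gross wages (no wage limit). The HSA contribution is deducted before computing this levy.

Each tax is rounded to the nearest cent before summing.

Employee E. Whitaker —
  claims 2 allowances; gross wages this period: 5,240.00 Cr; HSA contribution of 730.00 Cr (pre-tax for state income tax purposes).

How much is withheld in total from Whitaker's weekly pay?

State Income Tax: taxable = 5,240.00 Cr − 730.00 Cr − 2×254.00 Cr = 4,002.00 Cr
  193.60 Cr + 33.01% × (4,002.00 Cr − 2,800.00 Cr) = 193.60 Cr + 33.01% × 1,202.00 Cr = 590.38 Cr
Training Fund Levy: 2% × 4,510.00 Cr = 90.20 Cr
Total: 590.38 Cr + 90.20 Cr = 680.58 Cr

680.58 Cr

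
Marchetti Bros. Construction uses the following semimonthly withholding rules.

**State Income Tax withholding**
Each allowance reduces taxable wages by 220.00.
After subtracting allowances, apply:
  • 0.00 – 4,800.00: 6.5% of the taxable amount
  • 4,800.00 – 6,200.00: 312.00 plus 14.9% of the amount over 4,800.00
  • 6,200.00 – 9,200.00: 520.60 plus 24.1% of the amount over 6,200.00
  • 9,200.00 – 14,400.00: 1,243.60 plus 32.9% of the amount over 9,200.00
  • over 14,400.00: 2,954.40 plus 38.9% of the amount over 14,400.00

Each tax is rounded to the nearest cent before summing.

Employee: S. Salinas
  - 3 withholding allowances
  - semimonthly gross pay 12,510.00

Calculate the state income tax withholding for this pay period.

State Income Tax: taxable = 12,510.00 − 3×220.00 = 11,850.00
  1,243.60 + 32.9% × (11,850.00 − 9,200.00) = 1,243.60 + 32.9% × 2,650.00 = 2,115.45

2,115.45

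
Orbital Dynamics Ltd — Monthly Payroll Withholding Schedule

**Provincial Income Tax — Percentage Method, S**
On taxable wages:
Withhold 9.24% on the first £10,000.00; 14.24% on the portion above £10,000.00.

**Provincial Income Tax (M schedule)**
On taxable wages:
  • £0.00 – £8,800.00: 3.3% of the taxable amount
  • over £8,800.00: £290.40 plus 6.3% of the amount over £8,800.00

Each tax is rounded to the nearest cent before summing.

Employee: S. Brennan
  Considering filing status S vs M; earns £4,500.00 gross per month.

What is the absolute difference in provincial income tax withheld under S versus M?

£267.30

Provincial Income Tax (S): taxable = £4,500.00
  9.24% × £4,500.00 = £415.80
Provincial Income Tax (M): taxable = £4,500.00
  3.3% × £4,500.00 = £148.50
Difference: |£415.80 − £148.50| = £267.30 (higher under S)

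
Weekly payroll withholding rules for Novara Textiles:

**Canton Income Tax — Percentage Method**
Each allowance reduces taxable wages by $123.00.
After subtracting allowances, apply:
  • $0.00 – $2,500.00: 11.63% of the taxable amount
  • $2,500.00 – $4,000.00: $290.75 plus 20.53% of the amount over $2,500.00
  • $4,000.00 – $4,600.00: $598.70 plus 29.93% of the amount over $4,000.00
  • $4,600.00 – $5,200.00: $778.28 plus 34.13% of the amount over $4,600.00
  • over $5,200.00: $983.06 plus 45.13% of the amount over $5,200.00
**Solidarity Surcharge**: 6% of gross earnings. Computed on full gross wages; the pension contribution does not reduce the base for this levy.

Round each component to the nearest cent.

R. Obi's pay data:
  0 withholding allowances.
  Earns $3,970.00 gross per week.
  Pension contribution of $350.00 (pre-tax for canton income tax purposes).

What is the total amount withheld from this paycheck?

$758.89

Canton Income Tax: taxable = $3,970.00 − $350.00 = $3,620.00
  $290.75 + 20.53% × ($3,620.00 − $2,500.00) = $290.75 + 20.53% × $1,120.00 = $520.69
Solidarity Surcharge: 6% × $3,970.00 = $238.20
Total: $520.69 + $238.20 = $758.89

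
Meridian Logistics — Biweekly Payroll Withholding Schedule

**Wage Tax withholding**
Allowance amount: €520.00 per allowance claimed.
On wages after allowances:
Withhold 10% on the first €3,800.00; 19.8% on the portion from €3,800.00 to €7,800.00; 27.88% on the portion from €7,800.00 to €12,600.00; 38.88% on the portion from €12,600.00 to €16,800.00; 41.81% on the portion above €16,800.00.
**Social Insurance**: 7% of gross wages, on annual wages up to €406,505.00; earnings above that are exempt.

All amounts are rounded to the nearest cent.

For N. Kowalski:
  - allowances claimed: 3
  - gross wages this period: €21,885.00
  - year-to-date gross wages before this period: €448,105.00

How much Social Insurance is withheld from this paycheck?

€0.00

Social Insurance: YTD €448,105.00 ≥ cap €406,505.00 → €0.00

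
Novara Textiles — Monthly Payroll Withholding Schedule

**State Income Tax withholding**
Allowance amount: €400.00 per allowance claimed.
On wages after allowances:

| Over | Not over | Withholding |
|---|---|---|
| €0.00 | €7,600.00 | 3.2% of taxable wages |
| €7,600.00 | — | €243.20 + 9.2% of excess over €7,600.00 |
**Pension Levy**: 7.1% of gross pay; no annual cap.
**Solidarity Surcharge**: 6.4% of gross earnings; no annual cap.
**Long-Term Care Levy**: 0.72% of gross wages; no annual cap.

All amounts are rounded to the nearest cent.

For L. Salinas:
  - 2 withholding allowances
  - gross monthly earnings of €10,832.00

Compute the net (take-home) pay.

€8,824.75

State Income Tax: taxable = €10,832.00 − 2×€400.00 = €10,032.00
  €243.20 + 9.2% × (€10,032.00 − €7,600.00) = €243.20 + 9.2% × €2,432.00 = €466.94
Pension Levy: 7.1% × €10,832.00 = €769.07
Solidarity Surcharge: 6.4% × €10,832.00 = €693.25
Long-Term Care Levy: 0.72% × €10,832.00 = €77.99
Total withheld: €466.94 + €769.07 + €693.25 + €77.99 = €2,007.25
Net pay: €10,832.00 − €2,007.25 = €8,824.75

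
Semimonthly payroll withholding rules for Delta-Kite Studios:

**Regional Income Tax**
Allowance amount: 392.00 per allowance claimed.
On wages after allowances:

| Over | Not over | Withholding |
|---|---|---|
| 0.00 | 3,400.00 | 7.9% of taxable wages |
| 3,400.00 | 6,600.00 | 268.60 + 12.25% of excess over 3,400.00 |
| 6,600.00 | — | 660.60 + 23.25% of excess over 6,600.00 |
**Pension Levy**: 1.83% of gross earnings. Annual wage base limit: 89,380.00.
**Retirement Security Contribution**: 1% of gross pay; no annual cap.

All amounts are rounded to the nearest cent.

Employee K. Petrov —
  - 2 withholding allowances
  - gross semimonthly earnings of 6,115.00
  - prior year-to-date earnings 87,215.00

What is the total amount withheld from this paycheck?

Regional Income Tax: taxable = 6,115.00 − 2×392.00 = 5,331.00
  268.60 + 12.25% × (5,331.00 − 3,400.00) = 268.60 + 12.25% × 1,931.00 = 505.15
Pension Levy: cap 89,380.00 − YTD 87,215.00 = 2,165.00 subject; 1.83% × 2,165.00 = 39.62
Retirement Security Contribution: 1% × 6,115.00 = 61.15
Total: 505.15 + 39.62 + 61.15 = 605.92

605.92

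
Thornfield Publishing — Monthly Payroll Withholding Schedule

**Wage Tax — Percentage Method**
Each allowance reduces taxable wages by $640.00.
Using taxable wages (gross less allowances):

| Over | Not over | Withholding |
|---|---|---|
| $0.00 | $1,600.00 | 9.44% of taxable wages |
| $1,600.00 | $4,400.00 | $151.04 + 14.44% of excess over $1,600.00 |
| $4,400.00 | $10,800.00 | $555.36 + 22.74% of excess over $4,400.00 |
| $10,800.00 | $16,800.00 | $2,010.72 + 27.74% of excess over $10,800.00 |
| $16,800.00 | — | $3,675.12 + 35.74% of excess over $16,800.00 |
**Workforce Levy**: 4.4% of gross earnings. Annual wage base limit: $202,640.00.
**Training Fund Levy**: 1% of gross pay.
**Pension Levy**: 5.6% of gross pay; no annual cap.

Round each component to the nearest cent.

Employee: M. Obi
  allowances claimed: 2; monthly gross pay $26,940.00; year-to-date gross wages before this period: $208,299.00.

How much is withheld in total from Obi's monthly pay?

$8,619.72

Wage Tax: taxable = $26,940.00 − 2×$640.00 = $25,660.00
  $3,675.12 + 35.74% × ($25,660.00 − $16,800.00) = $3,675.12 + 35.74% × $8,860.00 = $6,841.68
Workforce Levy: YTD $208,299.00 ≥ cap $202,640.00 → $0.00
Training Fund Levy: 1% × $26,940.00 = $269.40
Pension Levy: 5.6% × $26,940.00 = $1,508.64
Total: $6,841.68 + $0.00 + $269.40 + $1,508.64 = $8,619.72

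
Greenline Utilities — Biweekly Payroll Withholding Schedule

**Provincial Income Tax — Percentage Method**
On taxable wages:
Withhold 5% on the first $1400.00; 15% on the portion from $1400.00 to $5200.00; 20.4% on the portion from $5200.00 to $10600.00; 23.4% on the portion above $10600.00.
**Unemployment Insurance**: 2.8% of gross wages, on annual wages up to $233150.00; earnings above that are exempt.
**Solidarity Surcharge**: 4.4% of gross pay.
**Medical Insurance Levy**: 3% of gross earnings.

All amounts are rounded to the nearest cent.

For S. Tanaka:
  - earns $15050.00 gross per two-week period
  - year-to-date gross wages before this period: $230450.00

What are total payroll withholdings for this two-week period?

Provincial Income Tax: taxable = $15050.00
  $1741.60 + 23.4% × ($15050.00 − $10600.00) = $1741.60 + 23.4% × $4450.00 = $2782.90
Unemployment Insurance: cap $233150.00 − YTD $230450.00 = $2700.00 subject; 2.8% × $2700.00 = $75.60
Solidarity Surcharge: 4.4% × $15050.00 = $662.20
Medical Insurance Levy: 3% × $15050.00 = $451.50
Total: $2782.90 + $75.60 + $662.20 + $451.50 = $3972.20

$3972.20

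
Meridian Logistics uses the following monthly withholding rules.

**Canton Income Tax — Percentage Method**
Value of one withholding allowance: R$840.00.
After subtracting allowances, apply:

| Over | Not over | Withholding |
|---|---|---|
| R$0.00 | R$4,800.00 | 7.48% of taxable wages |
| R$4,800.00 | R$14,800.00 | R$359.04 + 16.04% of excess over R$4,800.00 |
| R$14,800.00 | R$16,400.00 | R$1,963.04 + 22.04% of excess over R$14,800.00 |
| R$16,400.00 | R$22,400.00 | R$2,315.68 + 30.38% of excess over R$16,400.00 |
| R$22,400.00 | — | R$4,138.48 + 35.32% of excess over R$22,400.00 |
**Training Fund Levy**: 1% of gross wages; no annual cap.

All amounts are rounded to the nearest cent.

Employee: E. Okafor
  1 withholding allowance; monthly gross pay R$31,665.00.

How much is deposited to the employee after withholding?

Canton Income Tax: taxable = R$31,665.00 − 1×R$840.00 = R$30,825.00
  R$4,138.48 + 35.32% × (R$30,825.00 − R$22,400.00) = R$4,138.48 + 35.32% × R$8,425.00 = R$7,114.19
Training Fund Levy: 1% × R$31,665.00 = R$316.65
Total withheld: R$7,114.19 + R$316.65 = R$7,430.84
Net pay: R$31,665.00 − R$7,430.84 = R$24,234.16

R$24,234.16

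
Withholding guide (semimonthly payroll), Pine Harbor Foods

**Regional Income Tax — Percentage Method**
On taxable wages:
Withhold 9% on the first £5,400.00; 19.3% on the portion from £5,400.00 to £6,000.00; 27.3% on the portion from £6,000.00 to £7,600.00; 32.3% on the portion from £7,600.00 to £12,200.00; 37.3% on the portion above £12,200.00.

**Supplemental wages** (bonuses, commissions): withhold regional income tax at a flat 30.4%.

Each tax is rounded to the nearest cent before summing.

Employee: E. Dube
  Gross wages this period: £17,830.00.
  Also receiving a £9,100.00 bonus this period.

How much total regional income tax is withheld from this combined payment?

Regional Income Tax: taxable = £17,830.00
  £2,524.40 + 37.3% × (£17,830.00 − £12,200.00) = £2,524.40 + 37.3% × £5,630.00 = £4,624.39
Supplemental (30.4% flat on bonus): 30.4% × £9,100.00 = £2,766.40
Total regional income tax: £4,624.39 + £2,766.40 = £7,390.79

£7,390.79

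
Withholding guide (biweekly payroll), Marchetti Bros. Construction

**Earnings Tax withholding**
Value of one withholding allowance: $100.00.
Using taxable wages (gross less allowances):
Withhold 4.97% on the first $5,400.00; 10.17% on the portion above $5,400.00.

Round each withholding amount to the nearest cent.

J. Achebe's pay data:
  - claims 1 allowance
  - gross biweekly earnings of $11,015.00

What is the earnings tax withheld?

$829.26

Earnings Tax: taxable = $11,015.00 − 1×$100.00 = $10,915.00
  $268.38 + 10.17% × ($10,915.00 − $5,400.00) = $268.38 + 10.17% × $5,515.00 = $829.26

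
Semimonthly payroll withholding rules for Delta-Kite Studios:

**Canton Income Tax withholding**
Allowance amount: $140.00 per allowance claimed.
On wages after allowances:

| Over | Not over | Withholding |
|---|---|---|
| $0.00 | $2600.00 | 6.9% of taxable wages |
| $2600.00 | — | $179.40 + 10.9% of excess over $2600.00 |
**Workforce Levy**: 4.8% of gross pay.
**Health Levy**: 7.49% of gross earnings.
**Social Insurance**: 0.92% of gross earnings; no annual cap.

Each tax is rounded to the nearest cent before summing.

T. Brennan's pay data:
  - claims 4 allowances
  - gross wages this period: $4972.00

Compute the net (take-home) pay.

$3938.29

Canton Income Tax: taxable = $4972.00 − 4×$140.00 = $4412.00
  $179.40 + 10.9% × ($4412.00 − $2600.00) = $179.40 + 10.9% × $1812.00 = $376.91
Workforce Levy: 4.8% × $4972.00 = $238.66
Health Levy: 7.49% × $4972.00 = $372.40
Social Insurance: 0.92% × $4972.00 = $45.74
Total withheld: $376.91 + $238.66 + $372.40 + $45.74 = $1033.71
Net pay: $4972.00 − $1033.71 = $3938.29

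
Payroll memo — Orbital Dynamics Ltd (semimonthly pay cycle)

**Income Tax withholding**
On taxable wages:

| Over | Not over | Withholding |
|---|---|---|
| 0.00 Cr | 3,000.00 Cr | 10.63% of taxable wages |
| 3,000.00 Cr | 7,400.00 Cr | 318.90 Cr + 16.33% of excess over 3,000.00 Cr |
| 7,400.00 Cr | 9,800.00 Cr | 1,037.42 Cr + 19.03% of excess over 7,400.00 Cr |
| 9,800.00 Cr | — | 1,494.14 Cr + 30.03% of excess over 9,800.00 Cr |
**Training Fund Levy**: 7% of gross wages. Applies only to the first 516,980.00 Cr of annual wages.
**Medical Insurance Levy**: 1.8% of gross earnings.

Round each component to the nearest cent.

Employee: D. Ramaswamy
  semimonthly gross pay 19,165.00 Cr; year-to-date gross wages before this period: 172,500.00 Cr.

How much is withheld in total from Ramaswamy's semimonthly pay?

5,992.97 Cr

Income Tax: taxable = 19,165.00 Cr
  1,494.14 Cr + 30.03% × (19,165.00 Cr − 9,800.00 Cr) = 1,494.14 Cr + 30.03% × 9,365.00 Cr = 4,306.45 Cr
Training Fund Levy: 7% × 19,165.00 Cr = 1,341.55 Cr
Medical Insurance Levy: 1.8% × 19,165.00 Cr = 344.97 Cr
Total: 4,306.45 Cr + 1,341.55 Cr + 344.97 Cr = 5,992.97 Cr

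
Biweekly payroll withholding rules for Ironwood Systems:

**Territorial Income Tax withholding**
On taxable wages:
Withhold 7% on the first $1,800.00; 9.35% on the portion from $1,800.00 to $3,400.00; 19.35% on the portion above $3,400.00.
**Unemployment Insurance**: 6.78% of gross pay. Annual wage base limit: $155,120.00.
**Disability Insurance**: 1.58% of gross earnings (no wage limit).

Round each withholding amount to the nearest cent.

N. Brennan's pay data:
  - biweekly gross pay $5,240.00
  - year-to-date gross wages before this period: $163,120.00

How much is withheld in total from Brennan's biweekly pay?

Territorial Income Tax: taxable = $5,240.00
  $275.60 + 19.35% × ($5,240.00 − $3,400.00) = $275.60 + 19.35% × $1,840.00 = $631.64
Unemployment Insurance: YTD $163,120.00 ≥ cap $155,120.00 → $0.00
Disability Insurance: 1.58% × $5,240.00 = $82.79
Total: $631.64 + $0.00 + $82.79 = $714.43

$714.43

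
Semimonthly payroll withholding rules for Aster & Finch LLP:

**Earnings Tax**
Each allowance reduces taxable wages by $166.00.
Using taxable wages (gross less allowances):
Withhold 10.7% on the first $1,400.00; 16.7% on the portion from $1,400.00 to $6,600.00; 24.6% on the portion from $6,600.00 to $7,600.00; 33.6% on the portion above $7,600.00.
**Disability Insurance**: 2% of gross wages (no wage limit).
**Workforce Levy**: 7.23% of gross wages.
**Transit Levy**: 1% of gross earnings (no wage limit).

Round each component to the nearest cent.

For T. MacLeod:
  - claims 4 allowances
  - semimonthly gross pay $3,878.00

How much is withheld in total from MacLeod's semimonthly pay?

Earnings Tax: taxable = $3,878.00 − 4×$166.00 = $3,214.00
  $149.80 + 16.7% × ($3,214.00 − $1,400.00) = $149.80 + 16.7% × $1,814.00 = $452.74
Disability Insurance: 2% × $3,878.00 = $77.56
Workforce Levy: 7.23% × $3,878.00 = $280.38
Transit Levy: 1% × $3,878.00 = $38.78
Total: $452.74 + $77.56 + $280.38 + $38.78 = $849.46

$849.46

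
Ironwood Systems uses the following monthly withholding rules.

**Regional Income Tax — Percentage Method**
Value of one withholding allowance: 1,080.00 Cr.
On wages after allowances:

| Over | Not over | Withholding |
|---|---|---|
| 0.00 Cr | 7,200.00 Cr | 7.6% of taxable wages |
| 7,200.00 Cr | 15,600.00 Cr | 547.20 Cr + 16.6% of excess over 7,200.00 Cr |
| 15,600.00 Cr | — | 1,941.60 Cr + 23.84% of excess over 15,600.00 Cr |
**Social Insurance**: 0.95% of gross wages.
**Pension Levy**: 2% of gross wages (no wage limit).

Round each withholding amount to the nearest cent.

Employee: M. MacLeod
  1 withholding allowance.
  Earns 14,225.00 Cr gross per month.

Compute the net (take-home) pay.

Regional Income Tax: taxable = 14,225.00 Cr − 1×1,080.00 Cr = 13,145.00 Cr
  547.20 Cr + 16.6% × (13,145.00 Cr − 7,200.00 Cr) = 547.20 Cr + 16.6% × 5,945.00 Cr = 1,534.07 Cr
Social Insurance: 0.95% × 14,225.00 Cr = 135.14 Cr
Pension Levy: 2% × 14,225.00 Cr = 284.50 Cr
Total withheld: 1,534.07 Cr + 135.14 Cr + 284.50 Cr = 1,953.71 Cr
Net pay: 14,225.00 Cr − 1,953.71 Cr = 12,271.29 Cr

12,271.29 Cr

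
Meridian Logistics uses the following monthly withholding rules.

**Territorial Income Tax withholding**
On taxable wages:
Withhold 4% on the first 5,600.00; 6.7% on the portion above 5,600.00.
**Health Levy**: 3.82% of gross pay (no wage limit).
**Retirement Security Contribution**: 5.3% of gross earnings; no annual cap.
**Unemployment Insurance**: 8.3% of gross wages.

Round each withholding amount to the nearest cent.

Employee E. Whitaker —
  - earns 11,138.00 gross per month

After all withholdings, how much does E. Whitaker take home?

8,602.72

Territorial Income Tax: taxable = 11,138.00
  224.00 + 6.7% × (11,138.00 − 5,600.00) = 224.00 + 6.7% × 5,538.00 = 595.05
Health Levy: 3.82% × 11,138.00 = 425.47
Retirement Security Contribution: 5.3% × 11,138.00 = 590.31
Unemployment Insurance: 8.3% × 11,138.00 = 924.45
Total withheld: 595.05 + 425.47 + 590.31 + 924.45 = 2,535.28
Net pay: 11,138.00 − 2,535.28 = 8,602.72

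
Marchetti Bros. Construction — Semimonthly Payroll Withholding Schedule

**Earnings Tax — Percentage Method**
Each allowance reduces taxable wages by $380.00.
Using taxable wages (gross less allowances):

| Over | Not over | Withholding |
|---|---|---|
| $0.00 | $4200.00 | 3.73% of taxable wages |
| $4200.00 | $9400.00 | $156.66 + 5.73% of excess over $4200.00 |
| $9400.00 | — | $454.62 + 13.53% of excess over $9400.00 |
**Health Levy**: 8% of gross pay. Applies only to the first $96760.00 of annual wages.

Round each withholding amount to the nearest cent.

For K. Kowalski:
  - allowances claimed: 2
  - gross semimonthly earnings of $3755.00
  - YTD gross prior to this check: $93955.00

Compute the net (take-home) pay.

$3418.89

Earnings Tax: taxable = $3755.00 − 2×$380.00 = $2995.00
  3.73% × $2995.00 = $111.71
Health Levy: cap $96760.00 − YTD $93955.00 = $2805.00 subject; 8% × $2805.00 = $224.40
Total withheld: $111.71 + $224.40 = $336.11
Net pay: $3755.00 − $336.11 = $3418.89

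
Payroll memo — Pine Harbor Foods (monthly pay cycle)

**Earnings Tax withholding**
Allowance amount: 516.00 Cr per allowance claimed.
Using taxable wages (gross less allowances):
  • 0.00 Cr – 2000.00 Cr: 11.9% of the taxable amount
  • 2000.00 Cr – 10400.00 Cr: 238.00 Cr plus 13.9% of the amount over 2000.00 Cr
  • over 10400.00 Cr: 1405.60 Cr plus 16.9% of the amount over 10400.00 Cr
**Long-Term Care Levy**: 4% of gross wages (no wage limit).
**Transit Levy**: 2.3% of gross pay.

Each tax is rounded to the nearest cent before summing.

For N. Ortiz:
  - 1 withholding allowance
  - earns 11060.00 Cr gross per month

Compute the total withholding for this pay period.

Earnings Tax: taxable = 11060.00 Cr − 1×516.00 Cr = 10544.00 Cr
  1405.60 Cr + 16.9% × (10544.00 Cr − 10400.00 Cr) = 1405.60 Cr + 16.9% × 144.00 Cr = 1429.94 Cr
Long-Term Care Levy: 4% × 11060.00 Cr = 442.40 Cr
Transit Levy: 2.3% × 11060.00 Cr = 254.38 Cr
Total: 1429.94 Cr + 442.40 Cr + 254.38 Cr = 2126.72 Cr

2126.72 Cr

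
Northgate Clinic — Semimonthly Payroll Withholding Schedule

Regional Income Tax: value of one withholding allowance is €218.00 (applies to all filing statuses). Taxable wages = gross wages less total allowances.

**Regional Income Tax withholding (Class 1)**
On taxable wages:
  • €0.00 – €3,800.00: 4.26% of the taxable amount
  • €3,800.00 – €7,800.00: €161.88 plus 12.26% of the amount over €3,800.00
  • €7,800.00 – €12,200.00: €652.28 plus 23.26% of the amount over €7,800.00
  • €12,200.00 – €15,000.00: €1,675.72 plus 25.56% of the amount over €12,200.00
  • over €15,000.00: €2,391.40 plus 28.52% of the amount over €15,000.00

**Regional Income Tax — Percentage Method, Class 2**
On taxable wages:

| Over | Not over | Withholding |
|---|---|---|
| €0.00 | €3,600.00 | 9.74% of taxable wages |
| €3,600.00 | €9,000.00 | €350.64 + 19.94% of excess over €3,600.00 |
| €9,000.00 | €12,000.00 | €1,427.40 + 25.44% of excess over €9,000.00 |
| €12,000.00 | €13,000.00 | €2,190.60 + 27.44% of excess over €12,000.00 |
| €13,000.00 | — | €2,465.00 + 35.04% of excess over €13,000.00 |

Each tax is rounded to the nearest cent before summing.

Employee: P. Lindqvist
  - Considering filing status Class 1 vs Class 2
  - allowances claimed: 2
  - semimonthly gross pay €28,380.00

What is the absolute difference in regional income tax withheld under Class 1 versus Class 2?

Regional Income Tax (Class 1): taxable = €28,380.00 − 2×€218.00 = €27,944.00
  €2,391.40 + 28.52% × (€27,944.00 − €15,000.00) = €2,391.40 + 28.52% × €12,944.00 = €6,083.03
Regional Income Tax (Class 2): taxable = €28,380.00 − 2×€218.00 = €27,944.00
  €2,465.00 + 35.04% × (€27,944.00 − €13,000.00) = €2,465.00 + 35.04% × €14,944.00 = €7,701.38
Difference: |€6,083.03 − €7,701.38| = €1,618.35 (higher under Class 2)

€1,618.35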